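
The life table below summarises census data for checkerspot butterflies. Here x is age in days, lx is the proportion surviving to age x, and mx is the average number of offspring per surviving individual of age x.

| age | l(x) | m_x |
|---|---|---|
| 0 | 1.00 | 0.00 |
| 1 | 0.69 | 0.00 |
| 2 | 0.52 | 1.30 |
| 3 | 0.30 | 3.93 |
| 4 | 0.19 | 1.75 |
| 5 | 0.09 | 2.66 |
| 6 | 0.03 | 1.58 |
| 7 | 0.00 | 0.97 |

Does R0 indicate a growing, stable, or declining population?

growing

R0 = Σ lx·mx = 0 + 0 + 0.676 + 1.179 + 0.3325 + 0.2394 + 0.0474 + 0 = 2.4743
R0 > 1, so the population is growing.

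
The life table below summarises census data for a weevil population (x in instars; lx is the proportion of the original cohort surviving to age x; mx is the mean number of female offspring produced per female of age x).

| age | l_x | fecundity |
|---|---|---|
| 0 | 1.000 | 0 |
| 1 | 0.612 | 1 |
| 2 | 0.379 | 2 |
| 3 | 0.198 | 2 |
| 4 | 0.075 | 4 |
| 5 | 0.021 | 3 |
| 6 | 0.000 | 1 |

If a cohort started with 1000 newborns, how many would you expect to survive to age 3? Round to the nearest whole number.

198

Expected survivors = N0 · l_3 = 1000 × 0.198 = 198 → 198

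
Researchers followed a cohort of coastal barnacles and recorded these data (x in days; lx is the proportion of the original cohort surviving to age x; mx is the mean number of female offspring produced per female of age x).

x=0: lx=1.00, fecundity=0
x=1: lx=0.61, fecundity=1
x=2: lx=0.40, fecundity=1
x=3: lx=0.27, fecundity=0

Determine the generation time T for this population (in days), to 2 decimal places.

lx·mx: 0, 0.61, 0.4, 0 → R0 = 1.01
x·lx·mx: 0, 0.61, 0.8, 0 → Σ = 1.41
T = 1.41 / 1.01 = 1.39604… → 1.40

1.40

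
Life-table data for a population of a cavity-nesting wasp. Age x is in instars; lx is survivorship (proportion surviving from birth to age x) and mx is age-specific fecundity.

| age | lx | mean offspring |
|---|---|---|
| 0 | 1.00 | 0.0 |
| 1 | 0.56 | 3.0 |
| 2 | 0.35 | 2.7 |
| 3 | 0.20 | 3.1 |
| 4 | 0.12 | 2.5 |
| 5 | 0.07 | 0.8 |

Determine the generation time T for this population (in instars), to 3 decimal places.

1.919

lx·mx: 0, 1.68, 0.945, 0.62, 0.3, 0.056 → R0 = 3.601
x·lx·mx: 0, 1.68, 1.89, 1.86, 1.2, 0.28 → Σ = 6.91
T = 6.91 / 3.601 = 1.918911… → 1.919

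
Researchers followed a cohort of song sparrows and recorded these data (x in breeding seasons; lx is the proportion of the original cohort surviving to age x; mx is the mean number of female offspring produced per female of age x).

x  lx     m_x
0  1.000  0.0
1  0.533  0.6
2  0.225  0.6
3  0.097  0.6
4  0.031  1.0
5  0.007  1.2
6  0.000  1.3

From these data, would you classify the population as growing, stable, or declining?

declining

R0 = Σ lx·mx = 0 + 0.3198 + 0.135 + 0.0582 + 0.031 + 0.0084 + 0 = 0.5524
R0 < 1, so the population is declining.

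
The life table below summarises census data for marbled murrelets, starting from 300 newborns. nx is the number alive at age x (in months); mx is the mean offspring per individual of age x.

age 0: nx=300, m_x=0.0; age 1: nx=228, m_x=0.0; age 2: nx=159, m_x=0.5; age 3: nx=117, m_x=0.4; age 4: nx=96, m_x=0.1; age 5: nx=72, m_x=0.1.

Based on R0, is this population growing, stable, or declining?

declining

lx = nx/n0 = nx/300: 1, 0.76, 0.53, 0.39, 0.32, 0.24
R0 = Σ lx·mx = 0 + 0 + 0.265 + 0.156 + 0.032 + 0.024 = 0.477
R0 < 1, so the population is declining.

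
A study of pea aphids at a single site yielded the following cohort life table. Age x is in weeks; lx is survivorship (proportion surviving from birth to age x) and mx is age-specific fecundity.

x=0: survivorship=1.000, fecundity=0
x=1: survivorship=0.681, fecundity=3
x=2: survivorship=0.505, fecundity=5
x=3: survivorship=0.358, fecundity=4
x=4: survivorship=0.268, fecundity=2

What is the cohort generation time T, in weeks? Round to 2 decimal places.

2.07

lx·mx: 0, 2.043, 2.525, 1.432, 0.536 → R0 = 6.536
x·lx·mx: 0, 2.043, 5.05, 4.296, 2.144 → Σ = 13.533
T = 13.533 / 6.536 = 2.070532… → 2.07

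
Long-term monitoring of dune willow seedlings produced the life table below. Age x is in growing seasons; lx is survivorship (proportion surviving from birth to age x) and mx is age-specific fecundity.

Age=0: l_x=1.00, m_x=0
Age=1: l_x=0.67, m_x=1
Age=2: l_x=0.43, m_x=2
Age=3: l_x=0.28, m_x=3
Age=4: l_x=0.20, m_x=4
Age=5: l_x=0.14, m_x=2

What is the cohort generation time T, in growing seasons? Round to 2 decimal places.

lx·mx: 0, 0.67, 0.86, 0.84, 0.8, 0.28 → R0 = 3.45
x·lx·mx: 0, 0.67, 1.72, 2.52, 3.2, 1.4 → Σ = 9.51
T = 9.51 / 3.45 = 2.756522… → 2.76

2.76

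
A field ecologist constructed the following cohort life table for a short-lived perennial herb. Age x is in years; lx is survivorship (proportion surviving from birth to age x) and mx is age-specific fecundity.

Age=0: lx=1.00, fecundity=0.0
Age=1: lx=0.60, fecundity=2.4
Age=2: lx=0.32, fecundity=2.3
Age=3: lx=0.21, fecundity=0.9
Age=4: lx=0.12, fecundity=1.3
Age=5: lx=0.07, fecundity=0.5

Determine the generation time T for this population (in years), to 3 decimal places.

1.674

lx·mx: 0, 1.44, 0.736, 0.189, 0.156, 0.035 → R0 = 2.556
x·lx·mx: 0, 1.44, 1.472, 0.567, 0.624, 0.175 → Σ = 4.278
T = 4.278 / 2.556 = 1.673709… → 1.674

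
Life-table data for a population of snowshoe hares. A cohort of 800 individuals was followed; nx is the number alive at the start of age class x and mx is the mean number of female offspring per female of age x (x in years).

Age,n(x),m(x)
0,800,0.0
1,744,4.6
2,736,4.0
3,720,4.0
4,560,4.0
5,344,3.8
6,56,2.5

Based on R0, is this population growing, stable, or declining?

growing

lx = nx/n0 = nx/800: 1, 0.93, 0.92, 0.9, 0.7, 0.43, 0.07
R0 = Σ lx·mx = 0 + 4.278 + 3.68 + 3.6 + 2.8 + 1.634 + 0.175 = 16.167
R0 > 1, so the population is growing.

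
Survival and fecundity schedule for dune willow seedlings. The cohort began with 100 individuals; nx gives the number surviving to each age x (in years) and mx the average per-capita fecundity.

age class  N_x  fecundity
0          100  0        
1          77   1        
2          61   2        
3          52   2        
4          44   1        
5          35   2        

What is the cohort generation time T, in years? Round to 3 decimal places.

2.779

lx = nx/n0 = nx/100: 1, 0.77, 0.61, 0.52, 0.44, 0.35
lx·mx: 0, 0.77, 1.22, 1.04, 0.44, 0.7 → R0 = 4.17
x·lx·mx: 0, 0.77, 2.44, 3.12, 1.76, 3.5 → Σ = 11.59
T = 11.59 / 4.17 = 2.779376… → 2.779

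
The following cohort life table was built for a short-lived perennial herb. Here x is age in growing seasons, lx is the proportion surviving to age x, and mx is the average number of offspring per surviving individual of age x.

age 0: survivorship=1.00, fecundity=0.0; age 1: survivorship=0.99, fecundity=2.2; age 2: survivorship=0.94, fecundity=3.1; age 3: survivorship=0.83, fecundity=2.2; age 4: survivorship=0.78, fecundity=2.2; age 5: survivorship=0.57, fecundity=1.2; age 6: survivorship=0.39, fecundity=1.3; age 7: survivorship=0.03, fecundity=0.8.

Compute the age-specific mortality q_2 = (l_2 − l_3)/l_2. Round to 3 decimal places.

q_2 = (l_2 − l_3) / l_2 = (0.94 − 0.83) / 0.94
     = 0.11 / 0.94 = 0.117021… → 0.117

0.117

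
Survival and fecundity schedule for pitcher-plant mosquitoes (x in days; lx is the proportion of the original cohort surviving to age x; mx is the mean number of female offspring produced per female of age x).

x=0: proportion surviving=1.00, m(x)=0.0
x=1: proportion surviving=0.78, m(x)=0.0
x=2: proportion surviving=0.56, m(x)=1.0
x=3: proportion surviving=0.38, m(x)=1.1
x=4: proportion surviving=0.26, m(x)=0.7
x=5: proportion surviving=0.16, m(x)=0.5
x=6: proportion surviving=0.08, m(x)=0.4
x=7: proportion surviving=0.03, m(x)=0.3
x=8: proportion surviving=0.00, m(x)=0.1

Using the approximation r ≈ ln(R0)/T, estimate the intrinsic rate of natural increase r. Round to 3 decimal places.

0.084

R0 = Σ lx·mx = 0 + 0 + 0.56 + 0.418 + 0.182 + 0.08 + 0.032 + 0.009 + 0 = 1.281
Σ x·lx·mx = 3.757; T = 3.757/1.281 = 2.93286…
r ≈ ln(R0)/T = ln(1.281)/2.93286… = 0.08444… → 0.084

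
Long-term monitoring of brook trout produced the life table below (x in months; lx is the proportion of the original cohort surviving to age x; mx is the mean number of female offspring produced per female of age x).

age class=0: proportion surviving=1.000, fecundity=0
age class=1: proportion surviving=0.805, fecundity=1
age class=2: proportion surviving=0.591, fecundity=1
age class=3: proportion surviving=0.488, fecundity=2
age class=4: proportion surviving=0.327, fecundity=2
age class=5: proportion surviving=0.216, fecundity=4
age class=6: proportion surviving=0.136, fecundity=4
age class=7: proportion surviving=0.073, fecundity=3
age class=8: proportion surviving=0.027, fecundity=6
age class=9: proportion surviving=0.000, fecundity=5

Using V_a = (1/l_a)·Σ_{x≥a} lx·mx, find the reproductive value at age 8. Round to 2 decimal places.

lx·mx for x ≥ 8: 0.162, 0 → sum = 0.162
V_8 = 0.162 / l_8 = 0.162 / 0.027 = 6 → 6.00

6.00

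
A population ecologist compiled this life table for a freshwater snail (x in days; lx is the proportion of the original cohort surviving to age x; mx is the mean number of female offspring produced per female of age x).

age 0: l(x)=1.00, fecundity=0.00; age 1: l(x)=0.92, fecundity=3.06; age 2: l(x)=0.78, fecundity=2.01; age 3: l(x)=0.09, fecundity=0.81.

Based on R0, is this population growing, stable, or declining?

growing

R0 = Σ lx·mx = 0 + 2.8152 + 1.5678 + 0.0729 = 4.4559
R0 > 1, so the population is growing.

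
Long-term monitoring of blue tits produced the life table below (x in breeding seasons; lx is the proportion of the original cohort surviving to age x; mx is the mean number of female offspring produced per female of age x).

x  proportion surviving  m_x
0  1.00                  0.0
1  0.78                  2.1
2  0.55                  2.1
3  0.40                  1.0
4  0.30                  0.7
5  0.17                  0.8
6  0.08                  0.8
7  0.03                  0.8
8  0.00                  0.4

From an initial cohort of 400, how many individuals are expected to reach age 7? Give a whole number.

12

Expected survivors = N0 · l_7 = 400 × 0.03 = 12 → 12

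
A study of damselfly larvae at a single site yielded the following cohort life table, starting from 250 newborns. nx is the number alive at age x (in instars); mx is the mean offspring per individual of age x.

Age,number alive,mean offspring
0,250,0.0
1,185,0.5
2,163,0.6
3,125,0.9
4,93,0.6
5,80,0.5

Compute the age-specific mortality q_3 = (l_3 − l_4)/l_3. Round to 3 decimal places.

0.256

lx = nx/n0 = nx/250: 1, 0.74, 0.652, 0.5, 0.372, 0.32
q_3 = (l_3 − l_4) / l_3 = (0.5 − 0.372) / 0.5
     = 0.128 / 0.5 = 0.256 → 0.256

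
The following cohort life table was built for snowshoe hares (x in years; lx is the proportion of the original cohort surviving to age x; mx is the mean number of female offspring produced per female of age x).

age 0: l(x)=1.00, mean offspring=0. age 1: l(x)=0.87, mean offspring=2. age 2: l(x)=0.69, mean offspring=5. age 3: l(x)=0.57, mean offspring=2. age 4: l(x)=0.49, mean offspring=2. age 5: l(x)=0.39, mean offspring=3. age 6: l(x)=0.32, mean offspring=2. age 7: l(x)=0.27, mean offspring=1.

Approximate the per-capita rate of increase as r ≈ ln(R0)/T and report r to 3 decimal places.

R0 = Σ lx·mx = 0 + 1.74 + 3.45 + 1.14 + 0.98 + 1.17 + 0.64 + 0.27 = 9.39
Σ x·lx·mx = 27.56; T = 27.56/9.39 = 2.93504…
r ≈ ln(R0)/T = ln(9.39)/2.93504… = 0.76307… → 0.763

0.763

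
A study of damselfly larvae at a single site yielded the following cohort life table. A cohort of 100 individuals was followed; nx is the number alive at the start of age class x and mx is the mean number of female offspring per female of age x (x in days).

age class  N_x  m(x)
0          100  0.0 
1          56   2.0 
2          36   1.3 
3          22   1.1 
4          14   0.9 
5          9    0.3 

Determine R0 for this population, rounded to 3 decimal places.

lx = nx/n0 = nx/100: 1, 0.56, 0.36, 0.22, 0.14, 0.09
lx·mx by age: 0, 1.12, 0.468, 0.242, 0.126, 0.027
R0 = Σ lx·mx = 1.983 → 1.983

1.983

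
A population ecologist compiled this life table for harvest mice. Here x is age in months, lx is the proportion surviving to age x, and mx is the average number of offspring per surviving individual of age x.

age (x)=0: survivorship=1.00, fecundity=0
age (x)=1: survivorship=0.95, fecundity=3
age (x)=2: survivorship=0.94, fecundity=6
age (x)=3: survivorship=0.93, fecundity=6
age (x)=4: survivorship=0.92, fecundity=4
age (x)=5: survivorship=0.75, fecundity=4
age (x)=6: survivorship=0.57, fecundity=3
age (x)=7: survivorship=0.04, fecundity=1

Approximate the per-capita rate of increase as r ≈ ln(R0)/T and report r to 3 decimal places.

0.985

R0 = Σ lx·mx = 0 + 2.85 + 5.64 + 5.58 + 3.68 + 3 + 1.71 + 0.04 = 22.5
Σ x·lx·mx = 71.13; T = 71.13/22.5 = 3.16133…
r ≈ ln(R0)/T = ln(22.5)/3.16133… = 0.98487… → 0.985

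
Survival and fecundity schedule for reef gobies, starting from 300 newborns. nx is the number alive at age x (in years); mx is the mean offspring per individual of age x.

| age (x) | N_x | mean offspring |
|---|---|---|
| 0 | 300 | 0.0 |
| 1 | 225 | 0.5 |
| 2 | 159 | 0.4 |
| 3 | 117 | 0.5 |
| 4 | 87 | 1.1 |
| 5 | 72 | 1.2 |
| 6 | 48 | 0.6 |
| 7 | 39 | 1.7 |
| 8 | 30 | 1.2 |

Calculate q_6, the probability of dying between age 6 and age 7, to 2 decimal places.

0.19

lx = nx/n0 = nx/300: 1, 0.75, 0.53, 0.39, 0.29, 0.24, 0.16, 0.13, 0.1
q_6 = (l_6 − l_7) / l_6 = (0.16 − 0.13) / 0.16
     = 0.03 / 0.16 = 0.1875 → 0.19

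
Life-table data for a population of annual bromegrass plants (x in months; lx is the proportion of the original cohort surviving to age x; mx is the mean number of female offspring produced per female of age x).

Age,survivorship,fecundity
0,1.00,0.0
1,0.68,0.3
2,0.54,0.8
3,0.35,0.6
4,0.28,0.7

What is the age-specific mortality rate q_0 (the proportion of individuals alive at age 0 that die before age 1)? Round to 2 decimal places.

0.32

q_0 = (l_0 − l_1) / l_0 = (1 − 0.68) / 1
     = 0.32 / 1 = 0.32 → 0.32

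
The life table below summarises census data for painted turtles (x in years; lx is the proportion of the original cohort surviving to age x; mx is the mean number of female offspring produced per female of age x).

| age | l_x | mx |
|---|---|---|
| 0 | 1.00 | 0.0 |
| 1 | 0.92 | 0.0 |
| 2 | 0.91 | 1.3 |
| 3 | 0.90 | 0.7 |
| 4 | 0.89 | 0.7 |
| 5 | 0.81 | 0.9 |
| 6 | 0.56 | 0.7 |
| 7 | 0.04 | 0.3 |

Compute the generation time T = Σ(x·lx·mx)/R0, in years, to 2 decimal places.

3.59

lx·mx: 0, 0, 1.183, 0.63, 0.623, 0.729, 0.392, 0.012 → R0 = 3.569
x·lx·mx: 0, 0, 2.366, 1.89, 2.492, 3.645, 2.352, 0.084 → Σ = 12.829
T = 12.829 / 3.569 = 3.594564… → 3.59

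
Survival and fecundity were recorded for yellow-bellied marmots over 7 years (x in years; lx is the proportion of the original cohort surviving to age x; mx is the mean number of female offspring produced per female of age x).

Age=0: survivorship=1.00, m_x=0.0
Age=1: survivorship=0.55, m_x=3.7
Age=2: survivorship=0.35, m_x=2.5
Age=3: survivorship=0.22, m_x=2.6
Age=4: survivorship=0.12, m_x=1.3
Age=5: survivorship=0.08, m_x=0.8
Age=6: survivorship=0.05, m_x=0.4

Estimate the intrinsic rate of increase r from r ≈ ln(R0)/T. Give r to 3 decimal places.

0.745

R0 = Σ lx·mx = 0 + 2.035 + 0.875 + 0.572 + 0.156 + 0.064 + 0.02 = 3.722
Σ x·lx·mx = 6.565; T = 6.565/3.722 = 1.76384…
r ≈ ln(R0)/T = ln(3.722)/1.76384… = 0.74512… → 0.745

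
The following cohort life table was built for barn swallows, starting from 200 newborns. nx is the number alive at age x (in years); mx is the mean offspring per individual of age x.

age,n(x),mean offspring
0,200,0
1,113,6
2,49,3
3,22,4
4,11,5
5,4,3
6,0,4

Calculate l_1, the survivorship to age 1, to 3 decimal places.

0.565

l_1 = n_1/n_0 = 113/200 = 0.565 → 0.565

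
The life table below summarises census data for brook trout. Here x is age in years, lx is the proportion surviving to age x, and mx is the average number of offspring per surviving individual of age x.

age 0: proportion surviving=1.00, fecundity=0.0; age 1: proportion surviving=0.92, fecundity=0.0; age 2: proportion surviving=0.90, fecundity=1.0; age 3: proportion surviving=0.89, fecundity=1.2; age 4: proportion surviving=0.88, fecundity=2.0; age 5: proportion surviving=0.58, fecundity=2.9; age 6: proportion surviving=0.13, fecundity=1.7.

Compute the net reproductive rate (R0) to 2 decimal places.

5.63

lx·mx by age: 0, 0, 0.9, 1.068, 1.76, 1.682, 0.221
R0 = Σ lx·mx = 5.631 → 5.63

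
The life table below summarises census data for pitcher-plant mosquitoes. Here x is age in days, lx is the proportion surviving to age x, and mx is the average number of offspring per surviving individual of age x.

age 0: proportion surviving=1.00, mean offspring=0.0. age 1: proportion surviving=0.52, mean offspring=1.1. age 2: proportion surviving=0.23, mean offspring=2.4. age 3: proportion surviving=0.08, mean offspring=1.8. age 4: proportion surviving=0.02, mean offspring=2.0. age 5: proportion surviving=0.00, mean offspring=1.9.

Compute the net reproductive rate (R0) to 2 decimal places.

lx·mx by age: 0, 0.572, 0.552, 0.144, 0.04, 0
R0 = Σ lx·mx = 1.308 → 1.31

1.31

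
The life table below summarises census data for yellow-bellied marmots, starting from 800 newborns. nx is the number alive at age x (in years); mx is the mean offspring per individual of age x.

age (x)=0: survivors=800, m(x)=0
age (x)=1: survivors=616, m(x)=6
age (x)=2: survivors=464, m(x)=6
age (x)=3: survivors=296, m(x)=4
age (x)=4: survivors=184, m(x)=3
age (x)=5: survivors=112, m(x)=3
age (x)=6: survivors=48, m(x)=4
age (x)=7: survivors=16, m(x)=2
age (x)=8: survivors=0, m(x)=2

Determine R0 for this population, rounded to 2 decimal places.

10.97

lx = nx/n0 = nx/800: 1, 0.77, 0.58, 0.37, 0.23, 0.14, 0.06, 0.02, 0
lx·mx by age: 0, 4.62, 3.48, 1.48, 0.69, 0.42, 0.24, 0.04, 0
R0 = Σ lx·mx = 10.97 → 10.97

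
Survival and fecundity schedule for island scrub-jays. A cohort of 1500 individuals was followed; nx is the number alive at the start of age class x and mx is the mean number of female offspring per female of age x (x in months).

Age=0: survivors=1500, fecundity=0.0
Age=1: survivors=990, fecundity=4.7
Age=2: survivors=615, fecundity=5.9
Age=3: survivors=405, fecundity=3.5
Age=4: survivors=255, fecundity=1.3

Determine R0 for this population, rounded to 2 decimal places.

6.69

lx = nx/n0 = nx/1500: 1, 0.66, 0.41, 0.27, 0.17
lx·mx by age: 0, 3.102, 2.419, 0.945, 0.221
R0 = Σ lx·mx = 6.687 → 6.69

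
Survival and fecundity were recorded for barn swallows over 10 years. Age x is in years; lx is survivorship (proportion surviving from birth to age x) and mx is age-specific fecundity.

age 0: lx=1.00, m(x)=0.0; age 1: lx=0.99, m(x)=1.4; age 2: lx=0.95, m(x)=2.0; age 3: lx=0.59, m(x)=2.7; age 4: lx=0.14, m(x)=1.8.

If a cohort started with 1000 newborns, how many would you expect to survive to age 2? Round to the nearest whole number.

950

Expected survivors = N0 · l_2 = 1000 × 0.95 = 950 → 950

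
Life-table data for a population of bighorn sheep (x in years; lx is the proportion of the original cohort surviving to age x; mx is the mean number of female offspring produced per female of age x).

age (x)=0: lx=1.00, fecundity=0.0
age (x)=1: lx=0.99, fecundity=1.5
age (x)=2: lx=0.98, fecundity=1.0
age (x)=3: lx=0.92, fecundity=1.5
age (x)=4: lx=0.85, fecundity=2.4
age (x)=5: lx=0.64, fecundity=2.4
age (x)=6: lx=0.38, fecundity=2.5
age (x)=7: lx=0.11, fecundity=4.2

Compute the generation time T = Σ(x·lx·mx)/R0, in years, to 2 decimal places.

3.66

lx·mx: 0, 1.485, 0.98, 1.38, 2.04, 1.536, 0.95, 0.462 → R0 = 8.833
x·lx·mx: 0, 1.485, 1.96, 4.14, 8.16, 7.68, 5.7, 3.234 → Σ = 32.359
T = 32.359 / 8.833 = 3.663421… → 3.66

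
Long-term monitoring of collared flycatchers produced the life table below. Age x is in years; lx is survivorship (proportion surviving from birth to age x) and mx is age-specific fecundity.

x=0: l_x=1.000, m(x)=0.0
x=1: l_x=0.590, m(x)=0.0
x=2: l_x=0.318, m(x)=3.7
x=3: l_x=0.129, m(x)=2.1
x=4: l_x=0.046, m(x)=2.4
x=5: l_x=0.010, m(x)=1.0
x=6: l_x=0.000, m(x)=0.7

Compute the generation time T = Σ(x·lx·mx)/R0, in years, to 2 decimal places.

lx·mx: 0, 0, 1.1766, 0.2709, 0.1104, 0.01, 0 → R0 = 1.5679
x·lx·mx: 0, 0, 2.3532, 0.8127, 0.4416, 0.05, 0 → Σ = 3.6575
T = 3.6575 / 1.5679 = 2.332738… → 2.33

2.33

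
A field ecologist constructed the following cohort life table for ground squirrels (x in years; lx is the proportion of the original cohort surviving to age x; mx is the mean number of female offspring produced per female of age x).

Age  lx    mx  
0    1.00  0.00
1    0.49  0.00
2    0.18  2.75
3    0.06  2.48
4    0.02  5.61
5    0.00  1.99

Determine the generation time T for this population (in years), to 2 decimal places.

2.49

lx·mx: 0, 0, 0.495, 0.1488, 0.1122, 0 → R0 = 0.756
x·lx·mx: 0, 0, 0.99, 0.4464, 0.4488, 0 → Σ = 1.8852
T = 1.8852 / 0.756 = 2.493651… → 2.49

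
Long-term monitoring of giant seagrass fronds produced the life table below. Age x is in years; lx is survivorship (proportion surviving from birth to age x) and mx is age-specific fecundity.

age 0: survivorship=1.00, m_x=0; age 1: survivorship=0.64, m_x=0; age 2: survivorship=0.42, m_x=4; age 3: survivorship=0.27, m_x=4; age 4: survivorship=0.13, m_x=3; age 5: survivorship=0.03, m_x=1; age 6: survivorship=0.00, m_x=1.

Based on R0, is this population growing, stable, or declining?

R0 = Σ lx·mx = 0 + 0 + 1.68 + 1.08 + 0.39 + 0.03 + 0 = 3.18
R0 > 1, so the population is growing.

growing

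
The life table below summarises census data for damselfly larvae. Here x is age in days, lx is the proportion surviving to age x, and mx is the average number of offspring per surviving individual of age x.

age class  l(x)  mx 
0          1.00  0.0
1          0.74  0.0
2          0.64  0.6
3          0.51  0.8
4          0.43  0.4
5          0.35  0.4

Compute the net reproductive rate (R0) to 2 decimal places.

1.10

lx·mx by age: 0, 0, 0.384, 0.408, 0.172, 0.14
R0 = Σ lx·mx = 1.104 → 1.10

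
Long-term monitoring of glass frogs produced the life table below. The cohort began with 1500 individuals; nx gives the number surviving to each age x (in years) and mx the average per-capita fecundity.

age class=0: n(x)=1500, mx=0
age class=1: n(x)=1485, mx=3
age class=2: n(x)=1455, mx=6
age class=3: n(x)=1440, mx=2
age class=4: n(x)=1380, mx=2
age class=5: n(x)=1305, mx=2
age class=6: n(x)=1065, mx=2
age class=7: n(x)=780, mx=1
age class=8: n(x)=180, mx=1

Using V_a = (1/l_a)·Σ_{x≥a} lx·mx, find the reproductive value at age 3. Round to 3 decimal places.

lx = nx/n0 = nx/1500: 1, 0.99, 0.97, 0.96, 0.92, 0.87, 0.71, 0.52, 0.12
lx·mx for x ≥ 3: 1.92, 1.84, 1.74, 1.42, 0.52, 0.12 → sum = 7.56
V_3 = 7.56 / l_3 = 7.56 / 0.96 = 7.875 → 7.875

7.875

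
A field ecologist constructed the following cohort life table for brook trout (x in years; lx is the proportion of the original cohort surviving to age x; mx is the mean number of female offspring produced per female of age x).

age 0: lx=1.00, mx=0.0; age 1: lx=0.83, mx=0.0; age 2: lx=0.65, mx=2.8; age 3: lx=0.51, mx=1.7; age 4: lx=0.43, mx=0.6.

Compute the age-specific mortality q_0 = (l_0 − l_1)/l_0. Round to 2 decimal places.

q_0 = (l_0 − l_1) / l_0 = (1 − 0.83) / 1
     = 0.17 / 1 = 0.17 → 0.17

0.17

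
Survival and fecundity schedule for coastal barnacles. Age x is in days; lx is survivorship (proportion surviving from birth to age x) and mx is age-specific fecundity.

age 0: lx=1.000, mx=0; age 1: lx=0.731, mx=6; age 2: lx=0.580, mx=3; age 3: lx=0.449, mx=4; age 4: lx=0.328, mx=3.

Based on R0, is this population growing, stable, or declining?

growing

R0 = Σ lx·mx = 0 + 4.386 + 1.74 + 1.796 + 0.984 = 8.906
R0 > 1, so the population is growing.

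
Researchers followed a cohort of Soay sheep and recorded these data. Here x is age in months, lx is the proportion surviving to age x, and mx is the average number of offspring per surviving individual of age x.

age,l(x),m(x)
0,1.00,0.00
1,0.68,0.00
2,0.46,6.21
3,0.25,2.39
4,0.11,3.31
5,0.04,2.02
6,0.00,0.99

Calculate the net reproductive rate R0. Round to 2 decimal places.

3.90

lx·mx by age: 0, 0, 2.8566, 0.5975, 0.3641, 0.0808, 0
R0 = Σ lx·mx = 3.899 → 3.90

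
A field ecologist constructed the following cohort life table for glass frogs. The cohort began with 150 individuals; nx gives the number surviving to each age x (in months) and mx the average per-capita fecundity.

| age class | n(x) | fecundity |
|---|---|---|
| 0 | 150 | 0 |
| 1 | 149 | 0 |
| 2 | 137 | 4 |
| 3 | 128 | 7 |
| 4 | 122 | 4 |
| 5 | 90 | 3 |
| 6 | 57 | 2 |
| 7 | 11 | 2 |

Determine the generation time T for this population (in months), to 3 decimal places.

lx = nx/n0 = nx/150: 1, 0.99333…, 0.91333…, 0.85333…, 0.81333…, 0.6, 0.38, 0.07333…
lx·mx: 0, 0, 3.653333…, 5.973333…, 3.253333…, 1.8, 0.76, 0.146667… → R0 = 15.586667…
x·lx·mx: 0, 0, 7.306667…, 17.92…, 13.013333…, 9, 4.56, 1.026667… → Σ = 52.826667…
T = 52.826667… / 15.586667… = 3.389222… → 3.389

3.389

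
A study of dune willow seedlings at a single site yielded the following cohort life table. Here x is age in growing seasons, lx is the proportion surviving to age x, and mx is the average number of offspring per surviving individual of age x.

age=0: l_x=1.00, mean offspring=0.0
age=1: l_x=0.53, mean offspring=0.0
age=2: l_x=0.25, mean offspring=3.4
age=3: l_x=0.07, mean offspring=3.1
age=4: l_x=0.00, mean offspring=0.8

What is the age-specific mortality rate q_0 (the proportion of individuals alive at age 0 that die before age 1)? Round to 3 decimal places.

q_0 = (l_0 − l_1) / l_0 = (1 − 0.53) / 1
     = 0.47 / 1 = 0.47 → 0.470

0.470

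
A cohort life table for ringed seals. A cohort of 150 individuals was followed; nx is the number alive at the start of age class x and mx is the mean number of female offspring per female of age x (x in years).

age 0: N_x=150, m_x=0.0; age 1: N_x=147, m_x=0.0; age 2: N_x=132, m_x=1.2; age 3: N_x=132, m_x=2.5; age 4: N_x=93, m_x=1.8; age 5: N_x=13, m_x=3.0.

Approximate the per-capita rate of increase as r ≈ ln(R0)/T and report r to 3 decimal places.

lx = nx/n0 = nx/150: 1, 0.98, 0.88, 0.88, 0.62, 0.08667…
R0 = Σ lx·mx = 0 + 0 + 1.056 + 2.2 + 1.116 + 0.26… = 4.632…
Σ x·lx·mx = 14.476…; T = 14.476…/4.632… = 3.12522…
r ≈ ln(R0)/T = ln(4.632…)/3.12522… = 0.49052… → 0.491

0.491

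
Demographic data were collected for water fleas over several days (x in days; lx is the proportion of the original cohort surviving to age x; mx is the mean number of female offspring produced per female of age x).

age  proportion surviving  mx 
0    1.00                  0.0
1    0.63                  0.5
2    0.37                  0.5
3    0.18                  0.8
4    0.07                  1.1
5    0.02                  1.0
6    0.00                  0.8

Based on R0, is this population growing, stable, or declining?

R0 = Σ lx·mx = 0 + 0.315 + 0.185 + 0.144 + 0.077 + 0.02 + 0 = 0.741
R0 < 1, so the population is declining.

declining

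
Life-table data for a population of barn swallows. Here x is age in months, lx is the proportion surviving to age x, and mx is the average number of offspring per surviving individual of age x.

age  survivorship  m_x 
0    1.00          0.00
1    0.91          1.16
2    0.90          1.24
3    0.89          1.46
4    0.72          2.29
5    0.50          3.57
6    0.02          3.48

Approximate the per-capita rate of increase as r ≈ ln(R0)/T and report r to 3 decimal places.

0.586

R0 = Σ lx·mx = 0 + 1.0556 + 1.116 + 1.2994 + 1.6488 + 1.785 + 0.0696 = 6.9744
Σ x·lx·mx = 23.1236; T = 23.1236/6.9744 = 3.3155…
r ≈ ln(R0)/T = ln(6.9744)/3.3155… = 0.58581… → 0.586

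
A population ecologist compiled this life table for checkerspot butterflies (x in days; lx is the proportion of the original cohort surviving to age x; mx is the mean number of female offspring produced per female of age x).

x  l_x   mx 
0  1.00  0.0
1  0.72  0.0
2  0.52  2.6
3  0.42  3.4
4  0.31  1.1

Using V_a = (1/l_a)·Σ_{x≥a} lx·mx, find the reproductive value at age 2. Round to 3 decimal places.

lx·mx for x ≥ 2: 1.352, 1.428, 0.341 → sum = 3.121
V_2 = 3.121 / l_2 = 3.121 / 0.52 = 6.001923… → 6.002

6.002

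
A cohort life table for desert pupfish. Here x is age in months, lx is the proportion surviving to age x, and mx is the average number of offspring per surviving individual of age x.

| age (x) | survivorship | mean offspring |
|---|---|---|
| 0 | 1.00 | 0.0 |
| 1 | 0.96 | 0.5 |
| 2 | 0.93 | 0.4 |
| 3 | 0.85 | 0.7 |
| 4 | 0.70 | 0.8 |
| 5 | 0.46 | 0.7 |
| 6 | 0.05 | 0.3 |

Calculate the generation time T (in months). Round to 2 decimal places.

2.96

lx·mx: 0, 0.48, 0.372, 0.595, 0.56, 0.322, 0.015 → R0 = 2.344
x·lx·mx: 0, 0.48, 0.744, 1.785, 2.24, 1.61, 0.09 → Σ = 6.949
T = 6.949 / 2.344 = 2.96459… → 2.96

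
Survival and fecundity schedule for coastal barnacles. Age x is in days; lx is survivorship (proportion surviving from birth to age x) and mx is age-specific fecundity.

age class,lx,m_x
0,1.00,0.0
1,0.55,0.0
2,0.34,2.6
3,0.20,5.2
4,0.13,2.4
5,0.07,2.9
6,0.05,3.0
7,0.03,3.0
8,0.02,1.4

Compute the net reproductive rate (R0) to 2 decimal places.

2.71

lx·mx by age: 0, 0, 0.884, 1.04, 0.312, 0.203, 0.15, 0.09, 0.028
R0 = Σ lx·mx = 2.707 → 2.71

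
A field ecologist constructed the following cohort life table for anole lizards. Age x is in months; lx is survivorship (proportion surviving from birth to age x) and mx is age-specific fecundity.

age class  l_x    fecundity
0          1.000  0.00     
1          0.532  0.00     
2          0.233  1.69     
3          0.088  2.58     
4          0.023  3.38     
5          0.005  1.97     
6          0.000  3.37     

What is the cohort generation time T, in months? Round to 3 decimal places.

2.582

lx·mx: 0, 0, 0.39377, 0.22704, 0.07774, 0.00985, 0 → R0 = 0.7084
x·lx·mx: 0, 0, 0.78754, 0.68112, 0.31096, 0.04925, 0 → Σ = 1.82887
T = 1.82887 / 0.7084 = 2.581691… → 2.582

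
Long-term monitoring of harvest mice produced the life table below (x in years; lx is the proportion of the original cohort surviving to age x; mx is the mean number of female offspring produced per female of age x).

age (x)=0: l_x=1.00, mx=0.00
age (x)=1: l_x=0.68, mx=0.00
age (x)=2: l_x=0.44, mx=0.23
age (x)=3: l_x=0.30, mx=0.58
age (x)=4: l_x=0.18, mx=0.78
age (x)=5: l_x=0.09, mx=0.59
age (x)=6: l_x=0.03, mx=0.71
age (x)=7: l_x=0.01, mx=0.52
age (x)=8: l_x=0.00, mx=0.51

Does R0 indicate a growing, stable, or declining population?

declining

R0 = Σ lx·mx = 0 + 0 + 0.1012 + 0.174 + 0.1404 + 0.0531 + 0.0213 + 0.0052 + 0 = 0.4952
R0 < 1, so the population is declining.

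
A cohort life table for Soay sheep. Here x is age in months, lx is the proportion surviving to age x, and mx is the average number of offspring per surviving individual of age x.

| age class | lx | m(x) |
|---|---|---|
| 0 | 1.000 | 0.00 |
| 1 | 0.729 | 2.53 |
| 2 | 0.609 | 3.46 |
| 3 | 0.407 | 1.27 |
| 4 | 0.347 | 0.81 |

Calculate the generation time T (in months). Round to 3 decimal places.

1.839

lx·mx: 0, 1.84437, 2.10714, 0.51689, 0.28107 → R0 = 4.74947
x·lx·mx: 0, 1.84437, 4.21428, 1.55067, 1.12428 → Σ = 8.7336
T = 8.7336 / 4.74947 = 1.838858… → 1.839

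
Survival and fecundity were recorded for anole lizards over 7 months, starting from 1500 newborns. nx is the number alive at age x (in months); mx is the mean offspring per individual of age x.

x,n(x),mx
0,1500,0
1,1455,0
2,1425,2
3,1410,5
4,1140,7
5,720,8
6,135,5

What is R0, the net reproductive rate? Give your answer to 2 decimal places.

16.21

lx = nx/n0 = nx/1500: 1, 0.97, 0.95, 0.94, 0.76, 0.48, 0.09
lx·mx by age: 0, 0, 1.9, 4.7, 5.32, 3.84, 0.45
R0 = Σ lx·mx = 16.21 → 16.21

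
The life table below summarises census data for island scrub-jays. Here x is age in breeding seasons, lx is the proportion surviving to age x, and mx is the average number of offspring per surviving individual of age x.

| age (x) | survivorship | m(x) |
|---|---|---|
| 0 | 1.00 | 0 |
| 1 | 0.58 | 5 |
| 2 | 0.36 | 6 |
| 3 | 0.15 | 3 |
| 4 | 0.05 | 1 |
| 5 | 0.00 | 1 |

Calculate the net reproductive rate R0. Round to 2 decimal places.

lx·mx by age: 0, 2.9, 2.16, 0.45, 0.05, 0
R0 = Σ lx·mx = 5.56 → 5.56

5.56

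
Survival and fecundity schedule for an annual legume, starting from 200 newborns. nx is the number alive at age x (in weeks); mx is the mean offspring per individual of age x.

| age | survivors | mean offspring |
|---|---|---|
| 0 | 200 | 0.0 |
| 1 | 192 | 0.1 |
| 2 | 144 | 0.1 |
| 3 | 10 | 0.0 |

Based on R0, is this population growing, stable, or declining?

lx = nx/n0 = nx/200: 1, 0.96, 0.72, 0.05
R0 = Σ lx·mx = 0 + 0.096 + 0.072 + 0 = 0.168
R0 < 1, so the population is declining.

declining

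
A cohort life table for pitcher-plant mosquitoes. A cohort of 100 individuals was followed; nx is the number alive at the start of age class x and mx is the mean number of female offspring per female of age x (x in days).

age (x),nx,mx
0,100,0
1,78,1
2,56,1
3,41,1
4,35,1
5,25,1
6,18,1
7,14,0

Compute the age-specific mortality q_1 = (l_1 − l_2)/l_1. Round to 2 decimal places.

lx = nx/n0 = nx/100: 1, 0.78, 0.56, 0.41, 0.35, 0.25, 0.18, 0.14
q_1 = (l_1 − l_2) / l_1 = (0.78 − 0.56) / 0.78
     = 0.22 / 0.78 = 0.282051… → 0.28

0.28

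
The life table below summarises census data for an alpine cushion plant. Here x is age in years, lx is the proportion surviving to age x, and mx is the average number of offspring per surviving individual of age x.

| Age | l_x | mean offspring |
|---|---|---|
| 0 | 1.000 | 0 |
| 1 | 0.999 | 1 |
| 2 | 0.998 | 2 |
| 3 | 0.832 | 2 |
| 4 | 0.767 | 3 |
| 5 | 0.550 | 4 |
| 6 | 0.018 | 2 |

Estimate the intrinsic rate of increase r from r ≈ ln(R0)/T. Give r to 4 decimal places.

R0 = Σ lx·mx = 0 + 0.999 + 1.996 + 1.664 + 2.301 + 2.2 + 0.036 = 9.196
Σ x·lx·mx = 30.403; T = 30.403/9.196 = 3.30611…
r ≈ ln(R0)/T = ln(9.196)/3.30611… = 0.671111… → 0.6711

0.6711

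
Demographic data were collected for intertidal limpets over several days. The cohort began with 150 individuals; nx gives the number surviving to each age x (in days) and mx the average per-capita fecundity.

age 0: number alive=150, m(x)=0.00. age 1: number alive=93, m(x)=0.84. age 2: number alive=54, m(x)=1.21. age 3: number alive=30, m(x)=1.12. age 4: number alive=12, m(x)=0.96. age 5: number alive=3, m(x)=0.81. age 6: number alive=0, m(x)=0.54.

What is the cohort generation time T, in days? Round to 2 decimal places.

lx = nx/n0 = nx/150: 1, 0.62, 0.36, 0.2, 0.08, 0.02, 0
lx·mx: 0, 0.5208, 0.4356, 0.224, 0.0768, 0.0162, 0 → R0 = 1.2734
x·lx·mx: 0, 0.5208, 0.8712, 0.672, 0.3072, 0.081, 0 → Σ = 2.4522
T = 2.4522 / 1.2734 = 1.925711… → 1.93

1.93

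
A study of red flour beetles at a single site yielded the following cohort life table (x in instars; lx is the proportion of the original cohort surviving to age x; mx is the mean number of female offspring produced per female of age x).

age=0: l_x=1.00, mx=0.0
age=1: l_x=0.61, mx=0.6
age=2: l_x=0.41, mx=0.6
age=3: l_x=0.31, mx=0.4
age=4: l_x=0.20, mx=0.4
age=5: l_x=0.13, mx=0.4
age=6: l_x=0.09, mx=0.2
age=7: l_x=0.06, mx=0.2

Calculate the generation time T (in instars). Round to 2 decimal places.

2.23

lx·mx: 0, 0.366, 0.246, 0.124, 0.08, 0.052, 0.018, 0.012 → R0 = 0.898
x·lx·mx: 0, 0.366, 0.492, 0.372, 0.32, 0.26, 0.108, 0.084 → Σ = 2.002
T = 2.002 / 0.898 = 2.229399… → 2.23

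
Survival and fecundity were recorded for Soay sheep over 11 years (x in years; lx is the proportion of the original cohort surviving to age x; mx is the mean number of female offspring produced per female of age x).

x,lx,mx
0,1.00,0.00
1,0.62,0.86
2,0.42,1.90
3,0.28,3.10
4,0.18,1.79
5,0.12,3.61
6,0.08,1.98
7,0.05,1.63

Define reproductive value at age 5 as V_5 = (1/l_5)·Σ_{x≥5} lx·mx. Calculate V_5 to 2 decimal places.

lx·mx for x ≥ 5: 0.4332, 0.1584, 0.0815 → sum = 0.6731
V_5 = 0.6731 / l_5 = 0.6731 / 0.12 = 5.609167… → 5.61

5.61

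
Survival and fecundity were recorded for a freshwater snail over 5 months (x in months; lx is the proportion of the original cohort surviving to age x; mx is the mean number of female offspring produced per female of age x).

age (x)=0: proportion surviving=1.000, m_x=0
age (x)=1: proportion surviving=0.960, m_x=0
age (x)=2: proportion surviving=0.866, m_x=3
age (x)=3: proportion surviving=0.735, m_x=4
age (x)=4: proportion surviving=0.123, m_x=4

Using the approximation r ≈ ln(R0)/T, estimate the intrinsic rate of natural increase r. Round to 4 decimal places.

0.6778

R0 = Σ lx·mx = 0 + 0 + 2.598 + 2.94 + 0.492 = 6.03
Σ x·lx·mx = 15.984; T = 15.984/6.03 = 2.65075…
r ≈ ln(R0)/T = ln(6.03)/2.65075… = 0.677827… → 0.6778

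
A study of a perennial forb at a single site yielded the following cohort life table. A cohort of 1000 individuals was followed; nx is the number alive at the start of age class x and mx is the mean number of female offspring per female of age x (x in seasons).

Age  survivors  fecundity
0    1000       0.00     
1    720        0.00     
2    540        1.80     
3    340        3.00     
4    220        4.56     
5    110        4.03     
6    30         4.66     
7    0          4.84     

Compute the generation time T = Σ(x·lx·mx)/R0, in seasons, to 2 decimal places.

lx = nx/n0 = nx/1000: 1, 0.72, 0.54, 0.34, 0.22, 0.11, 0.03, 0
lx·mx: 0, 0, 0.972, 1.02, 1.0032, 0.4433, 0.1398, 0 → R0 = 3.5783
x·lx·mx: 0, 0, 1.944, 3.06, 4.0128, 2.2165, 0.8388, 0 → Σ = 12.0721
T = 12.0721 / 3.5783 = 3.373697… → 3.37

3.37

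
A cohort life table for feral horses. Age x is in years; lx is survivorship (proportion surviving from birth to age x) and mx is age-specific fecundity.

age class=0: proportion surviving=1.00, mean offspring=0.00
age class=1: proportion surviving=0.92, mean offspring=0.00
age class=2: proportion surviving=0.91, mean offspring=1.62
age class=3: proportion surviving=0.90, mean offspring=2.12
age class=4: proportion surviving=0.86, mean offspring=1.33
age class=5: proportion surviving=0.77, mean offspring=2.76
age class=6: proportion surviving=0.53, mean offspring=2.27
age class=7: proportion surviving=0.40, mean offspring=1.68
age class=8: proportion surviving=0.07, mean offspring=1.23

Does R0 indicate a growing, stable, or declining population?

R0 = Σ lx·mx = 0 + 0 + 1.4742 + 1.908 + 1.1438 + 2.1252 + 1.2031 + 0.672 + 0.0861 = 8.6124
R0 > 1, so the population is growing.

growing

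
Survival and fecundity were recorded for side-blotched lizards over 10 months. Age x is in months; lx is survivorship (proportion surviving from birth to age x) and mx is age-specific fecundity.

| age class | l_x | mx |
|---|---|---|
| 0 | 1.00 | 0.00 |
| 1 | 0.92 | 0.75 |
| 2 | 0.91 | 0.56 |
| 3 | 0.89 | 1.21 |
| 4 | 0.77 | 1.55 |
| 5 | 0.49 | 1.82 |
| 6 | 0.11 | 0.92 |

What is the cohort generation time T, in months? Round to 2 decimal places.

lx·mx: 0, 0.69, 0.5096, 1.0769, 1.1935, 0.8918, 0.1012 → R0 = 4.463
x·lx·mx: 0, 0.69, 1.0192, 3.2307, 4.774, 4.459, 0.6072 → Σ = 14.7801
T = 14.7801 / 4.463 = 3.311696… → 3.31

3.31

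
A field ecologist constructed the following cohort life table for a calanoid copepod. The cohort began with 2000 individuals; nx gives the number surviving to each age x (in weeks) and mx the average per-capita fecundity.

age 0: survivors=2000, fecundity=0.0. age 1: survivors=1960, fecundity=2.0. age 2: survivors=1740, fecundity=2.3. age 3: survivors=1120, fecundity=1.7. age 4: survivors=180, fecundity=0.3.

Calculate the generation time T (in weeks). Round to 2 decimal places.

1.81

lx = nx/n0 = nx/2000: 1, 0.98, 0.87, 0.56, 0.09
lx·mx: 0, 1.96, 2.001, 0.952, 0.027 → R0 = 4.94
x·lx·mx: 0, 1.96, 4.002, 2.856, 0.108 → Σ = 8.926
T = 8.926 / 4.94 = 1.806883… → 1.81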